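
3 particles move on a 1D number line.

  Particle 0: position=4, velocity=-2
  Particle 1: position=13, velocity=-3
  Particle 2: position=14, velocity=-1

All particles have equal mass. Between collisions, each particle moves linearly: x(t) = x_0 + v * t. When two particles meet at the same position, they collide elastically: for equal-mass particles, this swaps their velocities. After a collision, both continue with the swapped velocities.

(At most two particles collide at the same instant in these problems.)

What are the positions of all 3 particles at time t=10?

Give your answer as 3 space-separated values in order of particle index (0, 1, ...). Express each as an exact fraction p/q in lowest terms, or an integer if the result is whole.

Collision at t=9: particles 0 and 1 swap velocities; positions: p0=-14 p1=-14 p2=5; velocities now: v0=-3 v1=-2 v2=-1
Advance to t=10 (no further collisions before then); velocities: v0=-3 v1=-2 v2=-1; positions = -17 -16 4

Answer: -17 -16 4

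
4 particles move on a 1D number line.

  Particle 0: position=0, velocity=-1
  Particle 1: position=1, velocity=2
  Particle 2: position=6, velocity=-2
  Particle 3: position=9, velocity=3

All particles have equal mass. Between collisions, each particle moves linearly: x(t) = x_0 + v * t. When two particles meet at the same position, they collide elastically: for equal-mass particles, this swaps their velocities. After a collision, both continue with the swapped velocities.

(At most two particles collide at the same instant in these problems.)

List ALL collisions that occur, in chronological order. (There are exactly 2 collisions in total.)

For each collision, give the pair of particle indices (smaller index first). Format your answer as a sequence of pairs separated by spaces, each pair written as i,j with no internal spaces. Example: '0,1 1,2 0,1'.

Collision at t=5/4: particles 1 and 2 swap velocities; positions: p0=-5/4 p1=7/2 p2=7/2 p3=51/4; velocities now: v0=-1 v1=-2 v2=2 v3=3
Collision at t=6: particles 0 and 1 swap velocities; positions: p0=-6 p1=-6 p2=13 p3=27; velocities now: v0=-2 v1=-1 v2=2 v3=3

Answer: 1,2 0,1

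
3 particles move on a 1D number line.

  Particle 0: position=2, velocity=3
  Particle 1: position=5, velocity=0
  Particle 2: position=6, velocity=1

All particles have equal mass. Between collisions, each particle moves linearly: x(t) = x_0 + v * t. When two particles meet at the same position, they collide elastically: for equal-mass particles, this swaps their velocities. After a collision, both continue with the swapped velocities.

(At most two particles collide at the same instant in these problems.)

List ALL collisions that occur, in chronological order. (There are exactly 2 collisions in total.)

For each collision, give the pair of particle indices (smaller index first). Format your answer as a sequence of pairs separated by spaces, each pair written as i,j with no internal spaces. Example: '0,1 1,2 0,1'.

Collision at t=1: particles 0 and 1 swap velocities; positions: p0=5 p1=5 p2=7; velocities now: v0=0 v1=3 v2=1
Collision at t=2: particles 1 and 2 swap velocities; positions: p0=5 p1=8 p2=8; velocities now: v0=0 v1=1 v2=3

Answer: 0,1 1,2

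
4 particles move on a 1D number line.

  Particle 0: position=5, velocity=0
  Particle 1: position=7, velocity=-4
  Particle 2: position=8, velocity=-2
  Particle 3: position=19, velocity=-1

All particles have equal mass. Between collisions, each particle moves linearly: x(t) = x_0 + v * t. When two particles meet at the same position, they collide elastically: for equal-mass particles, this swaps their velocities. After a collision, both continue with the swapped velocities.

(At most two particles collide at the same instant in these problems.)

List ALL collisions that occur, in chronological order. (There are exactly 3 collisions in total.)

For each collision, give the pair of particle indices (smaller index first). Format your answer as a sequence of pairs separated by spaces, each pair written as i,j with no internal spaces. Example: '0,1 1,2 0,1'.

Collision at t=1/2: particles 0 and 1 swap velocities; positions: p0=5 p1=5 p2=7 p3=37/2; velocities now: v0=-4 v1=0 v2=-2 v3=-1
Collision at t=3/2: particles 1 and 2 swap velocities; positions: p0=1 p1=5 p2=5 p3=35/2; velocities now: v0=-4 v1=-2 v2=0 v3=-1
Collision at t=14: particles 2 and 3 swap velocities; positions: p0=-49 p1=-20 p2=5 p3=5; velocities now: v0=-4 v1=-2 v2=-1 v3=0

Answer: 0,1 1,2 2,3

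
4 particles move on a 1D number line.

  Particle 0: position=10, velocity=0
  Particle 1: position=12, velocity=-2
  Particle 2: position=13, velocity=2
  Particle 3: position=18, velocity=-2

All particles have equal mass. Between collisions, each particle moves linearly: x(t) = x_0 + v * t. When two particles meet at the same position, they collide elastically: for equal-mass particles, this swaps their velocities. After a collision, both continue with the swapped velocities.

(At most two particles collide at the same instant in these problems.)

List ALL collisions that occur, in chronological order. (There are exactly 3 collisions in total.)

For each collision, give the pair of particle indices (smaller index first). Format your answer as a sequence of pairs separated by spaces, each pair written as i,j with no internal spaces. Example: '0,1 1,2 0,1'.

Answer: 0,1 2,3 1,2

Derivation:
Collision at t=1: particles 0 and 1 swap velocities; positions: p0=10 p1=10 p2=15 p3=16; velocities now: v0=-2 v1=0 v2=2 v3=-2
Collision at t=5/4: particles 2 and 3 swap velocities; positions: p0=19/2 p1=10 p2=31/2 p3=31/2; velocities now: v0=-2 v1=0 v2=-2 v3=2
Collision at t=4: particles 1 and 2 swap velocities; positions: p0=4 p1=10 p2=10 p3=21; velocities now: v0=-2 v1=-2 v2=0 v3=2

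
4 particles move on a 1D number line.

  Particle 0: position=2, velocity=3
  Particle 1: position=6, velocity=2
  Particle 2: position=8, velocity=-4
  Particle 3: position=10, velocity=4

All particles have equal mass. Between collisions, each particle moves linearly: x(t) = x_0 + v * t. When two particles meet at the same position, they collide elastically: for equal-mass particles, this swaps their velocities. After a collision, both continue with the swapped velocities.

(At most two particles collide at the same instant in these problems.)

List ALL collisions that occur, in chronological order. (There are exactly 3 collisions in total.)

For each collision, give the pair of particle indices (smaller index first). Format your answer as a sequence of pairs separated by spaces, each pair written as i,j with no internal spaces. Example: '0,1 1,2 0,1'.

Collision at t=1/3: particles 1 and 2 swap velocities; positions: p0=3 p1=20/3 p2=20/3 p3=34/3; velocities now: v0=3 v1=-4 v2=2 v3=4
Collision at t=6/7: particles 0 and 1 swap velocities; positions: p0=32/7 p1=32/7 p2=54/7 p3=94/7; velocities now: v0=-4 v1=3 v2=2 v3=4
Collision at t=4: particles 1 and 2 swap velocities; positions: p0=-8 p1=14 p2=14 p3=26; velocities now: v0=-4 v1=2 v2=3 v3=4

Answer: 1,2 0,1 1,2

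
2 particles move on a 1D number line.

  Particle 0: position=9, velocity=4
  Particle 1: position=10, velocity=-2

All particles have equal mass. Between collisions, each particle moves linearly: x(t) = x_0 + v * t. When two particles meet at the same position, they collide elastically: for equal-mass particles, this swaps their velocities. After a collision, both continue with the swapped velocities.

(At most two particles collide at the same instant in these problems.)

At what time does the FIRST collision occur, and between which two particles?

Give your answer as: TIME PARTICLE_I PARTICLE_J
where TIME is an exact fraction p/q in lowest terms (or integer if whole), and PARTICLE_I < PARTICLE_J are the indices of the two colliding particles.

Pair (0,1): pos 9,10 vel 4,-2 -> gap=1, closing at 6/unit, collide at t=1/6
Earliest collision: t=1/6 between 0 and 1

Answer: 1/6 0 1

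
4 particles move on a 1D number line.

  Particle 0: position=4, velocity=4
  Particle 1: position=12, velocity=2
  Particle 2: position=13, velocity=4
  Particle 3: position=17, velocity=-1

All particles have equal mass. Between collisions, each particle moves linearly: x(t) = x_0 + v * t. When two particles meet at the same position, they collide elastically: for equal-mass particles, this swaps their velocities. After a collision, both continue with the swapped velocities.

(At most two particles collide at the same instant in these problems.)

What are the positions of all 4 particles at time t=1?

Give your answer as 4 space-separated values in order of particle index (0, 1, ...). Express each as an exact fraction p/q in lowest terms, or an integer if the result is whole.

Answer: 8 14 16 17

Derivation:
Collision at t=4/5: particles 2 and 3 swap velocities; positions: p0=36/5 p1=68/5 p2=81/5 p3=81/5; velocities now: v0=4 v1=2 v2=-1 v3=4
Advance to t=1 (no further collisions before then); velocities: v0=4 v1=2 v2=-1 v3=4; positions = 8 14 16 17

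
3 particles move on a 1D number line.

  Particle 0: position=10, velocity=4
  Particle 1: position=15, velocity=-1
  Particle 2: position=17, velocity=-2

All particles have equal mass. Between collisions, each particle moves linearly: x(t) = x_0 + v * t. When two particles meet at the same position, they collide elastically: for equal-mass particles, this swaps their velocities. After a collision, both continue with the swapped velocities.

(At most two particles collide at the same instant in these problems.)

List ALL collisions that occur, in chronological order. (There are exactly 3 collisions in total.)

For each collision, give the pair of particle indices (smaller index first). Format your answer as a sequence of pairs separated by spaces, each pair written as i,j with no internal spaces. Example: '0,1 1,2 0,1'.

Collision at t=1: particles 0 and 1 swap velocities; positions: p0=14 p1=14 p2=15; velocities now: v0=-1 v1=4 v2=-2
Collision at t=7/6: particles 1 and 2 swap velocities; positions: p0=83/6 p1=44/3 p2=44/3; velocities now: v0=-1 v1=-2 v2=4
Collision at t=2: particles 0 and 1 swap velocities; positions: p0=13 p1=13 p2=18; velocities now: v0=-2 v1=-1 v2=4

Answer: 0,1 1,2 0,1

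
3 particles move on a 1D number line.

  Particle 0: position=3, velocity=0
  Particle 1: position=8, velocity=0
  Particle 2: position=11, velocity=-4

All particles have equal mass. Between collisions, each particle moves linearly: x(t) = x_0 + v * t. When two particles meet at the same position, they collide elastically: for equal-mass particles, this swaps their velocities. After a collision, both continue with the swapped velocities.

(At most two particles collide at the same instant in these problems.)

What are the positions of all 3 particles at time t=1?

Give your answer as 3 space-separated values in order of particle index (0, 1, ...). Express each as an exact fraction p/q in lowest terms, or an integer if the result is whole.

Answer: 3 7 8

Derivation:
Collision at t=3/4: particles 1 and 2 swap velocities; positions: p0=3 p1=8 p2=8; velocities now: v0=0 v1=-4 v2=0
Advance to t=1 (no further collisions before then); velocities: v0=0 v1=-4 v2=0; positions = 3 7 8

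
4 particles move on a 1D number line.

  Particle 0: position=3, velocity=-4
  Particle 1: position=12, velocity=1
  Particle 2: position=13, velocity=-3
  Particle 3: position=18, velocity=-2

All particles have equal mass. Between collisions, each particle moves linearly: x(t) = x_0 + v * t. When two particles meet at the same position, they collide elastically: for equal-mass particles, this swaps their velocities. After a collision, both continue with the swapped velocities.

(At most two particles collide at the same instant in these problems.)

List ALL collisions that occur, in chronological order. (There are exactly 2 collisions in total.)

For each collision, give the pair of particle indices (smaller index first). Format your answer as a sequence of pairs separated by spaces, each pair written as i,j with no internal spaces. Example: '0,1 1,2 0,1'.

Collision at t=1/4: particles 1 and 2 swap velocities; positions: p0=2 p1=49/4 p2=49/4 p3=35/2; velocities now: v0=-4 v1=-3 v2=1 v3=-2
Collision at t=2: particles 2 and 3 swap velocities; positions: p0=-5 p1=7 p2=14 p3=14; velocities now: v0=-4 v1=-3 v2=-2 v3=1

Answer: 1,2 2,3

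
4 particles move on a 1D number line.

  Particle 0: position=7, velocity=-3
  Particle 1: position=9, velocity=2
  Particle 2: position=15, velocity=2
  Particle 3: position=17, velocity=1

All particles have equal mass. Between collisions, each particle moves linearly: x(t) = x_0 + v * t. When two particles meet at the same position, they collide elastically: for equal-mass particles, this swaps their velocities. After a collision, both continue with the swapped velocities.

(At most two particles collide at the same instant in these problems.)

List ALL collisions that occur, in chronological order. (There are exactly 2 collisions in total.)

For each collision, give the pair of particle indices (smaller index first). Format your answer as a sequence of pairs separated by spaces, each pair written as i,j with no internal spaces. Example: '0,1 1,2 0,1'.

Answer: 2,3 1,2

Derivation:
Collision at t=2: particles 2 and 3 swap velocities; positions: p0=1 p1=13 p2=19 p3=19; velocities now: v0=-3 v1=2 v2=1 v3=2
Collision at t=8: particles 1 and 2 swap velocities; positions: p0=-17 p1=25 p2=25 p3=31; velocities now: v0=-3 v1=1 v2=2 v3=2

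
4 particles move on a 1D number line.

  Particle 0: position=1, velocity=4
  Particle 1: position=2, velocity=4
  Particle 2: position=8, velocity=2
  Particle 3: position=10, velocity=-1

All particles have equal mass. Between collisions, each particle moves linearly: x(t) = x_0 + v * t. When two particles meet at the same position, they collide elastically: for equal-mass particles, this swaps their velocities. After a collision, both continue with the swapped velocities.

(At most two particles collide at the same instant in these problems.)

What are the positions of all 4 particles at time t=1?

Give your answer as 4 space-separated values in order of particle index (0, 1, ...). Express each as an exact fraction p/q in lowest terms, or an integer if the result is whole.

Answer: 5 6 9 10

Derivation:
Collision at t=2/3: particles 2 and 3 swap velocities; positions: p0=11/3 p1=14/3 p2=28/3 p3=28/3; velocities now: v0=4 v1=4 v2=-1 v3=2
Advance to t=1 (no further collisions before then); velocities: v0=4 v1=4 v2=-1 v3=2; positions = 5 6 9 10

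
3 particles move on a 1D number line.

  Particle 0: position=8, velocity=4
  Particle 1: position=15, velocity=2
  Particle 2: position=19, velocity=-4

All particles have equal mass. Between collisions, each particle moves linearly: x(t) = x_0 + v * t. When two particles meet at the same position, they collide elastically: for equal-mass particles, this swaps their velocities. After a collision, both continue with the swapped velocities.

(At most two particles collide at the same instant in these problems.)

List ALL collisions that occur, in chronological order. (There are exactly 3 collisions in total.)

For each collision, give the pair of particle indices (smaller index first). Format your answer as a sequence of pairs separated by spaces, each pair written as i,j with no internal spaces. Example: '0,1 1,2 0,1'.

Answer: 1,2 0,1 1,2

Derivation:
Collision at t=2/3: particles 1 and 2 swap velocities; positions: p0=32/3 p1=49/3 p2=49/3; velocities now: v0=4 v1=-4 v2=2
Collision at t=11/8: particles 0 and 1 swap velocities; positions: p0=27/2 p1=27/2 p2=71/4; velocities now: v0=-4 v1=4 v2=2
Collision at t=7/2: particles 1 and 2 swap velocities; positions: p0=5 p1=22 p2=22; velocities now: v0=-4 v1=2 v2=4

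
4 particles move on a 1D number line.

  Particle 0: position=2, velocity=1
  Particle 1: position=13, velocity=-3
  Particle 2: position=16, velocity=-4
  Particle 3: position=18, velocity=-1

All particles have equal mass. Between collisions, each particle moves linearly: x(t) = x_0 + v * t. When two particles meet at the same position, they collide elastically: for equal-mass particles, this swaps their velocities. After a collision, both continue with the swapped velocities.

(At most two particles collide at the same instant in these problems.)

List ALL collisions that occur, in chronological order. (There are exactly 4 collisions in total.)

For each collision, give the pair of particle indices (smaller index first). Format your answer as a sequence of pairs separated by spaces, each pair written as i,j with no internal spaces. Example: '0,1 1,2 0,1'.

Collision at t=11/4: particles 0 and 1 swap velocities; positions: p0=19/4 p1=19/4 p2=5 p3=61/4; velocities now: v0=-3 v1=1 v2=-4 v3=-1
Collision at t=14/5: particles 1 and 2 swap velocities; positions: p0=23/5 p1=24/5 p2=24/5 p3=76/5; velocities now: v0=-3 v1=-4 v2=1 v3=-1
Collision at t=3: particles 0 and 1 swap velocities; positions: p0=4 p1=4 p2=5 p3=15; velocities now: v0=-4 v1=-3 v2=1 v3=-1
Collision at t=8: particles 2 and 3 swap velocities; positions: p0=-16 p1=-11 p2=10 p3=10; velocities now: v0=-4 v1=-3 v2=-1 v3=1

Answer: 0,1 1,2 0,1 2,3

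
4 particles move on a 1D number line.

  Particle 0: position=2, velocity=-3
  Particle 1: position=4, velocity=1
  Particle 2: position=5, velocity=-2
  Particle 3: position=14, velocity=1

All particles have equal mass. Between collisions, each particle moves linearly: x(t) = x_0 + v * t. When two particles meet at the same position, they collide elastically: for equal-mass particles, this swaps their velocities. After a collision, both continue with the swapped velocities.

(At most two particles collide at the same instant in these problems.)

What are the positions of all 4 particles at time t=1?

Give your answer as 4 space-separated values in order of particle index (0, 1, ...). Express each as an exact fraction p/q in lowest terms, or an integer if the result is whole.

Collision at t=1/3: particles 1 and 2 swap velocities; positions: p0=1 p1=13/3 p2=13/3 p3=43/3; velocities now: v0=-3 v1=-2 v2=1 v3=1
Advance to t=1 (no further collisions before then); velocities: v0=-3 v1=-2 v2=1 v3=1; positions = -1 3 5 15

Answer: -1 3 5 15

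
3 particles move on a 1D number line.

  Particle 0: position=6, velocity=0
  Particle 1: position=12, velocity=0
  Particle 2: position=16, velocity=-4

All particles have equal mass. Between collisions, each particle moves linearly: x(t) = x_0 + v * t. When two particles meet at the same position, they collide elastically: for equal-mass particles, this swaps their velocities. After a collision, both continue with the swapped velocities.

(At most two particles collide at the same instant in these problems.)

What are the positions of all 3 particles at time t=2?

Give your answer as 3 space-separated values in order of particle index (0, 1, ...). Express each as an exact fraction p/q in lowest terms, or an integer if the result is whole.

Answer: 6 8 12

Derivation:
Collision at t=1: particles 1 and 2 swap velocities; positions: p0=6 p1=12 p2=12; velocities now: v0=0 v1=-4 v2=0
Advance to t=2 (no further collisions before then); velocities: v0=0 v1=-4 v2=0; positions = 6 8 12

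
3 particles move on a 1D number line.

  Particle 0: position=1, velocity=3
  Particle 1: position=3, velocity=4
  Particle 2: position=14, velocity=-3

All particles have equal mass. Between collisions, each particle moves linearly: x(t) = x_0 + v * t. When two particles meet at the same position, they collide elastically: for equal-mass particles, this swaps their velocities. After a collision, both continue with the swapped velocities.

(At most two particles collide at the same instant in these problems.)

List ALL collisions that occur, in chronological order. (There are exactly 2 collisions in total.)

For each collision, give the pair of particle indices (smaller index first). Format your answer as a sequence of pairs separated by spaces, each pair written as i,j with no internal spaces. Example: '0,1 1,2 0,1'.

Answer: 1,2 0,1

Derivation:
Collision at t=11/7: particles 1 and 2 swap velocities; positions: p0=40/7 p1=65/7 p2=65/7; velocities now: v0=3 v1=-3 v2=4
Collision at t=13/6: particles 0 and 1 swap velocities; positions: p0=15/2 p1=15/2 p2=35/3; velocities now: v0=-3 v1=3 v2=4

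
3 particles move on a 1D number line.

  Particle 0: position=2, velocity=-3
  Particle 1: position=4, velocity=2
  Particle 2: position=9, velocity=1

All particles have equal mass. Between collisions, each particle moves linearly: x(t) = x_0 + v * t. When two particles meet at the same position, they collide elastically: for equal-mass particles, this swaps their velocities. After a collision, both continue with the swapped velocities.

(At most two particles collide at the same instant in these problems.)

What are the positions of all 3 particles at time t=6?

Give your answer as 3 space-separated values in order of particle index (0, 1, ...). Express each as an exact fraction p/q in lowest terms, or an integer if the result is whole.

Answer: -16 15 16

Derivation:
Collision at t=5: particles 1 and 2 swap velocities; positions: p0=-13 p1=14 p2=14; velocities now: v0=-3 v1=1 v2=2
Advance to t=6 (no further collisions before then); velocities: v0=-3 v1=1 v2=2; positions = -16 15 16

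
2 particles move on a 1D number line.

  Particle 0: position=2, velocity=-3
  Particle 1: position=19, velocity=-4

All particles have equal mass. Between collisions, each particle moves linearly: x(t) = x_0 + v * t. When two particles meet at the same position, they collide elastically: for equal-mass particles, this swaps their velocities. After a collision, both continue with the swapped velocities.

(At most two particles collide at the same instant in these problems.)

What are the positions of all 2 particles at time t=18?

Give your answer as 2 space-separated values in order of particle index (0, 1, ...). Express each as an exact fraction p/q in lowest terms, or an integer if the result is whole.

Collision at t=17: particles 0 and 1 swap velocities; positions: p0=-49 p1=-49; velocities now: v0=-4 v1=-3
Advance to t=18 (no further collisions before then); velocities: v0=-4 v1=-3; positions = -53 -52

Answer: -53 -52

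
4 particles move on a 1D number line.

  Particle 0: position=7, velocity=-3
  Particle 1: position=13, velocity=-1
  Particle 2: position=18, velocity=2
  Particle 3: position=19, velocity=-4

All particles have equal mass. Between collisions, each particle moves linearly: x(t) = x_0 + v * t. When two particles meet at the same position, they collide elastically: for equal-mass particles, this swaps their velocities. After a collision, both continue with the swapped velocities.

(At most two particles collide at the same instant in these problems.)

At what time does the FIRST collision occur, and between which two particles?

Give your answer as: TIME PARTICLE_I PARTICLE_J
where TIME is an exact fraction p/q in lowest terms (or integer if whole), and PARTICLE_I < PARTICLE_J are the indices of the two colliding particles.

Answer: 1/6 2 3

Derivation:
Pair (0,1): pos 7,13 vel -3,-1 -> not approaching (rel speed -2 <= 0)
Pair (1,2): pos 13,18 vel -1,2 -> not approaching (rel speed -3 <= 0)
Pair (2,3): pos 18,19 vel 2,-4 -> gap=1, closing at 6/unit, collide at t=1/6
Earliest collision: t=1/6 between 2 and 3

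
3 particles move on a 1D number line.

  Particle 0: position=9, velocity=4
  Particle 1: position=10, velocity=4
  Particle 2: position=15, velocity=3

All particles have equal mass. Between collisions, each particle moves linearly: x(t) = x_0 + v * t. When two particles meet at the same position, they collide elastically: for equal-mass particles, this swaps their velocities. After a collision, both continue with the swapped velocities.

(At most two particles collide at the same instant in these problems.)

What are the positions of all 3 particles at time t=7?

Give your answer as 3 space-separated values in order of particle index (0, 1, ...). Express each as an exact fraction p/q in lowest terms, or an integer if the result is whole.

Answer: 36 37 38

Derivation:
Collision at t=5: particles 1 and 2 swap velocities; positions: p0=29 p1=30 p2=30; velocities now: v0=4 v1=3 v2=4
Collision at t=6: particles 0 and 1 swap velocities; positions: p0=33 p1=33 p2=34; velocities now: v0=3 v1=4 v2=4
Advance to t=7 (no further collisions before then); velocities: v0=3 v1=4 v2=4; positions = 36 37 38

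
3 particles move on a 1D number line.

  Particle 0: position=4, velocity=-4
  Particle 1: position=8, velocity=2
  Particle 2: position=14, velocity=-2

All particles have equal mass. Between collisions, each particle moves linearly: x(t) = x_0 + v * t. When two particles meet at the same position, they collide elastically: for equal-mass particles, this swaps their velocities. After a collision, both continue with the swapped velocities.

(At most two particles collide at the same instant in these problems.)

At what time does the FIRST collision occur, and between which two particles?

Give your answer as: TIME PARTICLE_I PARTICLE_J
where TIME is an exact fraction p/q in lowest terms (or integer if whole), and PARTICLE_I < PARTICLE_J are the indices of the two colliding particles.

Answer: 3/2 1 2

Derivation:
Pair (0,1): pos 4,8 vel -4,2 -> not approaching (rel speed -6 <= 0)
Pair (1,2): pos 8,14 vel 2,-2 -> gap=6, closing at 4/unit, collide at t=3/2
Earliest collision: t=3/2 between 1 and 2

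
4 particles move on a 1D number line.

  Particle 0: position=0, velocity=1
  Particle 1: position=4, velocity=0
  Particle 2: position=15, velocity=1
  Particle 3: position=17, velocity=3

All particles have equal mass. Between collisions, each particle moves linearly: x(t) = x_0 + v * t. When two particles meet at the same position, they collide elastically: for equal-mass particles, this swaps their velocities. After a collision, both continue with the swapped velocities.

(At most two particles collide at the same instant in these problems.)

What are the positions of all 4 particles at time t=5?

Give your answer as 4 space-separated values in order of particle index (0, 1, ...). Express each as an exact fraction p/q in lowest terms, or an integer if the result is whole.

Collision at t=4: particles 0 and 1 swap velocities; positions: p0=4 p1=4 p2=19 p3=29; velocities now: v0=0 v1=1 v2=1 v3=3
Advance to t=5 (no further collisions before then); velocities: v0=0 v1=1 v2=1 v3=3; positions = 4 5 20 32

Answer: 4 5 20 32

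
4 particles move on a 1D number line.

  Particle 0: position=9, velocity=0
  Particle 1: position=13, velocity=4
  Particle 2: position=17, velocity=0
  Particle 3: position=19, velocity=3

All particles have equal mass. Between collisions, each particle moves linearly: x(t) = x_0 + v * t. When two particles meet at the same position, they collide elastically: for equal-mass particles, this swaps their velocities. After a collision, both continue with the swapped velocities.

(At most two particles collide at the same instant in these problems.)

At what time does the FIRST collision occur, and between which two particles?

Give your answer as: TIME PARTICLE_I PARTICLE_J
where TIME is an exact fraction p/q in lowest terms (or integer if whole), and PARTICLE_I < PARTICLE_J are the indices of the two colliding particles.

Answer: 1 1 2

Derivation:
Pair (0,1): pos 9,13 vel 0,4 -> not approaching (rel speed -4 <= 0)
Pair (1,2): pos 13,17 vel 4,0 -> gap=4, closing at 4/unit, collide at t=1
Pair (2,3): pos 17,19 vel 0,3 -> not approaching (rel speed -3 <= 0)
Earliest collision: t=1 between 1 and 2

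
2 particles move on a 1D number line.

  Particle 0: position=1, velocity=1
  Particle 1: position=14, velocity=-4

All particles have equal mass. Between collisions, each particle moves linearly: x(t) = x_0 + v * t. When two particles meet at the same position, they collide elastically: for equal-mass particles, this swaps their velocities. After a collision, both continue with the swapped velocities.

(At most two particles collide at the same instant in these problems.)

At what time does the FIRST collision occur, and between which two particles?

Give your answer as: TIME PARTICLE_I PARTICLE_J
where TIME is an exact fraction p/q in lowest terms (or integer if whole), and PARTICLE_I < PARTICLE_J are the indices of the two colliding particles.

Pair (0,1): pos 1,14 vel 1,-4 -> gap=13, closing at 5/unit, collide at t=13/5
Earliest collision: t=13/5 between 0 and 1

Answer: 13/5 0 1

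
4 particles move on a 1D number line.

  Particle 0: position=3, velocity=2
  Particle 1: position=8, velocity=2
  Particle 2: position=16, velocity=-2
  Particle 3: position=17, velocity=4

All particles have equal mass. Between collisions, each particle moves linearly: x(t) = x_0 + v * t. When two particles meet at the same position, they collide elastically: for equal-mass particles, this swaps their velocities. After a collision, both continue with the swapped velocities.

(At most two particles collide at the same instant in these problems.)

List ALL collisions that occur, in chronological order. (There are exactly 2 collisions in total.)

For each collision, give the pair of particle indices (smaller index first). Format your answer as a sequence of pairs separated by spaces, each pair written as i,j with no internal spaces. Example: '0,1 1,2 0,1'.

Answer: 1,2 0,1

Derivation:
Collision at t=2: particles 1 and 2 swap velocities; positions: p0=7 p1=12 p2=12 p3=25; velocities now: v0=2 v1=-2 v2=2 v3=4
Collision at t=13/4: particles 0 and 1 swap velocities; positions: p0=19/2 p1=19/2 p2=29/2 p3=30; velocities now: v0=-2 v1=2 v2=2 v3=4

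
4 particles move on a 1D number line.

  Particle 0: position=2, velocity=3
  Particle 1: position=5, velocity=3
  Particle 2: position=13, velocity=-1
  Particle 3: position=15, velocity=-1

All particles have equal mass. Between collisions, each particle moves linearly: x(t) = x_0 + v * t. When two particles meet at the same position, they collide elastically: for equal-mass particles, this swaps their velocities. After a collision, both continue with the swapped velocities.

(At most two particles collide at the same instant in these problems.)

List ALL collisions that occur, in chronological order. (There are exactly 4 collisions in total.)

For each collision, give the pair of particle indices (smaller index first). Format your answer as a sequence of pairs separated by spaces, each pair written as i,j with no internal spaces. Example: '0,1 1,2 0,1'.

Collision at t=2: particles 1 and 2 swap velocities; positions: p0=8 p1=11 p2=11 p3=13; velocities now: v0=3 v1=-1 v2=3 v3=-1
Collision at t=5/2: particles 2 and 3 swap velocities; positions: p0=19/2 p1=21/2 p2=25/2 p3=25/2; velocities now: v0=3 v1=-1 v2=-1 v3=3
Collision at t=11/4: particles 0 and 1 swap velocities; positions: p0=41/4 p1=41/4 p2=49/4 p3=53/4; velocities now: v0=-1 v1=3 v2=-1 v3=3
Collision at t=13/4: particles 1 and 2 swap velocities; positions: p0=39/4 p1=47/4 p2=47/4 p3=59/4; velocities now: v0=-1 v1=-1 v2=3 v3=3

Answer: 1,2 2,3 0,1 1,2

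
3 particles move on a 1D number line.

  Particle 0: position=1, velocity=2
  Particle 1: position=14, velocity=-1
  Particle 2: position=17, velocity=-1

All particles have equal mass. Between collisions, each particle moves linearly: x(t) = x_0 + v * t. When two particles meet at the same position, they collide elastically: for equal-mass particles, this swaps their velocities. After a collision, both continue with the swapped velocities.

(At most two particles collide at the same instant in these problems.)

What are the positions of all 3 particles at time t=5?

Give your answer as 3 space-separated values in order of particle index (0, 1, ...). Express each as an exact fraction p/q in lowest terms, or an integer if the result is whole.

Collision at t=13/3: particles 0 and 1 swap velocities; positions: p0=29/3 p1=29/3 p2=38/3; velocities now: v0=-1 v1=2 v2=-1
Advance to t=5 (no further collisions before then); velocities: v0=-1 v1=2 v2=-1; positions = 9 11 12

Answer: 9 11 12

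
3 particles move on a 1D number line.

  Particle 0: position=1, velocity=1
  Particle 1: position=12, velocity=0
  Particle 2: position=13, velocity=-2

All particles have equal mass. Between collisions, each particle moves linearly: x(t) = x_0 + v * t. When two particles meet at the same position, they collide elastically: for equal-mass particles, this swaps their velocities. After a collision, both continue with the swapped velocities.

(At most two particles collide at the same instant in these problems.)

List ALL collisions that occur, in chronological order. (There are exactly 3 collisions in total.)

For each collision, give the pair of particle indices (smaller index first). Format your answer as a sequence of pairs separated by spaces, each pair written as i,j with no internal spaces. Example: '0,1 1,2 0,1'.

Collision at t=1/2: particles 1 and 2 swap velocities; positions: p0=3/2 p1=12 p2=12; velocities now: v0=1 v1=-2 v2=0
Collision at t=4: particles 0 and 1 swap velocities; positions: p0=5 p1=5 p2=12; velocities now: v0=-2 v1=1 v2=0
Collision at t=11: particles 1 and 2 swap velocities; positions: p0=-9 p1=12 p2=12; velocities now: v0=-2 v1=0 v2=1

Answer: 1,2 0,1 1,2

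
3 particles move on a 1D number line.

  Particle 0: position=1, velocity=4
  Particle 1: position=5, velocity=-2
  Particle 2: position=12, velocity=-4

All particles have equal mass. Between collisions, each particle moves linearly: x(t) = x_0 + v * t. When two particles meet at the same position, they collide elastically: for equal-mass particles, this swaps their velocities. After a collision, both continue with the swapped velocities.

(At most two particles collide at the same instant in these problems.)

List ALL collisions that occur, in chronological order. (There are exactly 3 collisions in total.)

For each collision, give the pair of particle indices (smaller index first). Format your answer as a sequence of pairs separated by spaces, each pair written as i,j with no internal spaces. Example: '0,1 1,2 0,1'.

Collision at t=2/3: particles 0 and 1 swap velocities; positions: p0=11/3 p1=11/3 p2=28/3; velocities now: v0=-2 v1=4 v2=-4
Collision at t=11/8: particles 1 and 2 swap velocities; positions: p0=9/4 p1=13/2 p2=13/2; velocities now: v0=-2 v1=-4 v2=4
Collision at t=7/2: particles 0 and 1 swap velocities; positions: p0=-2 p1=-2 p2=15; velocities now: v0=-4 v1=-2 v2=4

Answer: 0,1 1,2 0,1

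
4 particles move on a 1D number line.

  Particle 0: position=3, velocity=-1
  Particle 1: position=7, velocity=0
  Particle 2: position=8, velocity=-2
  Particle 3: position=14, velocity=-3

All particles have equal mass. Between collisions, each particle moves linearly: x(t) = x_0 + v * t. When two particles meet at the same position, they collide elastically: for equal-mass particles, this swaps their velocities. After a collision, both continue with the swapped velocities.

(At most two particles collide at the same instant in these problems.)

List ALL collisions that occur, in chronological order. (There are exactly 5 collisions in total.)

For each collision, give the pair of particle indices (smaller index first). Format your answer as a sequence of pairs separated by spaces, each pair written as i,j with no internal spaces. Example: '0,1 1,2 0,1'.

Answer: 1,2 2,3 0,1 1,2 0,1

Derivation:
Collision at t=1/2: particles 1 and 2 swap velocities; positions: p0=5/2 p1=7 p2=7 p3=25/2; velocities now: v0=-1 v1=-2 v2=0 v3=-3
Collision at t=7/3: particles 2 and 3 swap velocities; positions: p0=2/3 p1=10/3 p2=7 p3=7; velocities now: v0=-1 v1=-2 v2=-3 v3=0
Collision at t=5: particles 0 and 1 swap velocities; positions: p0=-2 p1=-2 p2=-1 p3=7; velocities now: v0=-2 v1=-1 v2=-3 v3=0
Collision at t=11/2: particles 1 and 2 swap velocities; positions: p0=-3 p1=-5/2 p2=-5/2 p3=7; velocities now: v0=-2 v1=-3 v2=-1 v3=0
Collision at t=6: particles 0 and 1 swap velocities; positions: p0=-4 p1=-4 p2=-3 p3=7; velocities now: v0=-3 v1=-2 v2=-1 v3=0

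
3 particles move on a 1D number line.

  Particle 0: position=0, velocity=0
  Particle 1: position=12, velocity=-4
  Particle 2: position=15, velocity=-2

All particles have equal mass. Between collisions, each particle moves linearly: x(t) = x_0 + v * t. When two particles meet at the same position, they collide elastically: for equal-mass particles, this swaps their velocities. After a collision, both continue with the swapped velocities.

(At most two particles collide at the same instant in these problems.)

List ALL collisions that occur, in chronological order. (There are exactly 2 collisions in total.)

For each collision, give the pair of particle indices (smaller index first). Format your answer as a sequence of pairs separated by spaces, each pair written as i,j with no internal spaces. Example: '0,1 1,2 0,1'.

Answer: 0,1 1,2

Derivation:
Collision at t=3: particles 0 and 1 swap velocities; positions: p0=0 p1=0 p2=9; velocities now: v0=-4 v1=0 v2=-2
Collision at t=15/2: particles 1 and 2 swap velocities; positions: p0=-18 p1=0 p2=0; velocities now: v0=-4 v1=-2 v2=0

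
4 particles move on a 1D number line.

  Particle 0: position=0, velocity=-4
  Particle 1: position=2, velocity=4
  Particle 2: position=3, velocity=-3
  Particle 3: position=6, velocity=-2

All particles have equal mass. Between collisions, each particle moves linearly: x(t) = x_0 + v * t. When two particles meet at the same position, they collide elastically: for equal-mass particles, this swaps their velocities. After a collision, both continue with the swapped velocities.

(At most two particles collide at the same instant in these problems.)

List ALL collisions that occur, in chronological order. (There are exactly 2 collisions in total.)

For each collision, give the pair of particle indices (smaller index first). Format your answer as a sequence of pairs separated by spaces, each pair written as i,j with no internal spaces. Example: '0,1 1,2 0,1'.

Collision at t=1/7: particles 1 and 2 swap velocities; positions: p0=-4/7 p1=18/7 p2=18/7 p3=40/7; velocities now: v0=-4 v1=-3 v2=4 v3=-2
Collision at t=2/3: particles 2 and 3 swap velocities; positions: p0=-8/3 p1=1 p2=14/3 p3=14/3; velocities now: v0=-4 v1=-3 v2=-2 v3=4

Answer: 1,2 2,3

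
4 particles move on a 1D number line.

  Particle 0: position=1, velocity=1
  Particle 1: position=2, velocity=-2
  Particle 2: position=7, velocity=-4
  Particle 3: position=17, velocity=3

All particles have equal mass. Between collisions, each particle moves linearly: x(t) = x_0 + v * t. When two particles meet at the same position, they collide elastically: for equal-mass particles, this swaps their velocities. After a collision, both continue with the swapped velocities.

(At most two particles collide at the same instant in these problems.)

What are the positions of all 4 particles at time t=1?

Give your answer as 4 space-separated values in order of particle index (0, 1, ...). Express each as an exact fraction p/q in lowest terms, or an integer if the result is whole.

Collision at t=1/3: particles 0 and 1 swap velocities; positions: p0=4/3 p1=4/3 p2=17/3 p3=18; velocities now: v0=-2 v1=1 v2=-4 v3=3
Advance to t=1 (no further collisions before then); velocities: v0=-2 v1=1 v2=-4 v3=3; positions = 0 2 3 20

Answer: 0 2 3 20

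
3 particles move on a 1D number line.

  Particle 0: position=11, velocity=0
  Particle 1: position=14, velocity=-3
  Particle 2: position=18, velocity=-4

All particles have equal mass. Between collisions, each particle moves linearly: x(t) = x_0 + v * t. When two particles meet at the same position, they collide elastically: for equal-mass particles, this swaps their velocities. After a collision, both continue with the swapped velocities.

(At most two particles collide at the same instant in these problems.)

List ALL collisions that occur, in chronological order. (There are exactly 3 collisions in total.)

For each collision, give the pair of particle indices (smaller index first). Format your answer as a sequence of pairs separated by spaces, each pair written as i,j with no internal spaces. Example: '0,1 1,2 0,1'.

Collision at t=1: particles 0 and 1 swap velocities; positions: p0=11 p1=11 p2=14; velocities now: v0=-3 v1=0 v2=-4
Collision at t=7/4: particles 1 and 2 swap velocities; positions: p0=35/4 p1=11 p2=11; velocities now: v0=-3 v1=-4 v2=0
Collision at t=4: particles 0 and 1 swap velocities; positions: p0=2 p1=2 p2=11; velocities now: v0=-4 v1=-3 v2=0

Answer: 0,1 1,2 0,1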